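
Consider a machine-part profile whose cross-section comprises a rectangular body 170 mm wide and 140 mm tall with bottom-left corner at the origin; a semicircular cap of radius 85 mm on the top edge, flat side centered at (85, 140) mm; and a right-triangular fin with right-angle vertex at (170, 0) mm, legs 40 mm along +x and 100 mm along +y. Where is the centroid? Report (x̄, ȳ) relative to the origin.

x̄ = 90.29 mm, ȳ = 100.43 mm

rectangular body: A = 170 × 140 = 23800.00, centroid at (85.00, 70.00).
semicircular top: A = ½π·85² = 11349.00, centroid at (85.00, 176.08).
triangular fin: A = ½·40·100 = 2000.00, centroid at (183.33, 33.33).
ΣA = 37149.00 mm²
ΣAx̄ = (23800.00)(85.00) + (11349.00)(85.00) + (2000.00)(183.33) = 3354331.96 mm³
ΣAȳ = (23800.00)(70.00) + (11349.00)(176.08) + (2000.00)(33.33) = 3730943.82 mm³
x̄ = 3354331.96 / 37149.00 = 90.29 mm
ȳ = 3730943.82 / 37149.00 = 100.43 mm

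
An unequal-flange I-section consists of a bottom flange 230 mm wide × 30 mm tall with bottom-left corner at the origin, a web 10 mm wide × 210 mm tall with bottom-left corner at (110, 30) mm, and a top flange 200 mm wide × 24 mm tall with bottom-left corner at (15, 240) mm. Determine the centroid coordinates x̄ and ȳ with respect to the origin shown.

bottom flange: A = 230 × 30 = 6900.00, centroid at (115.00, 15.00).
web: A = 10 × 210 = 2100.00, centroid at (115.00, 135.00).
top flange: A = 200 × 24 = 4800.00, centroid at (115.00, 252.00).
ΣA = 13800.00 mm²
ΣAx̄ = (6900.00)(115.00) + (2100.00)(115.00) + (4800.00)(115.00) = 1587000.00 mm³
ΣAȳ = (6900.00)(15.00) + (2100.00)(135.00) + (4800.00)(252.00) = 1596600.00 mm³
x̄ = 1587000.00 / 13800.00 = 115.00 mm
ȳ = 1596600.00 / 13800.00 = 115.70 mm

x̄ = 115.00 mm, ȳ = 115.70 mm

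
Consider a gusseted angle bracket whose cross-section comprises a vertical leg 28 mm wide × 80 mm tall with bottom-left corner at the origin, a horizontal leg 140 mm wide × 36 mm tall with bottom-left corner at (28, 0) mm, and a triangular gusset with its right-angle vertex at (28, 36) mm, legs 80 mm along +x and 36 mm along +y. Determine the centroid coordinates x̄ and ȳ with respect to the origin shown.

x̄ = 69.27 mm, ȳ = 28.61 mm

vertical leg: A = 28 × 80 = 2240.00, centroid at (14.00, 40.00).
horizontal leg: A = 140 × 36 = 5040.00, centroid at (98.00, 18.00).
gusset: A = ½·80·36 = 1440.00, centroid at (54.67, 48.00).
ΣA = 8720.00 mm², ΣAx̄ = 604000.00 mm³, ΣAȳ = 249440.00 mm³.
x̄ = 604000.00/8720.00 = 69.27 mm; ȳ = 249440.00/8720.00 = 28.61 mm.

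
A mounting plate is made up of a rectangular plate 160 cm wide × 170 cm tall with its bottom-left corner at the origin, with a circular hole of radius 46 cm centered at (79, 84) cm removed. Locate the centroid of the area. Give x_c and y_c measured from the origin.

x_c = 80.32 cm, y_c = 85.32 cm

plate: A = 160 × 170 = 27200.00, centroid at (80.00, 85.00).
hole: A = −π·46² = -6647.61, centroid at (79.00, 84.00).
ΣA = 20552.39 cm², ΣAx_c = 1650838.81 cm³, ΣAy_c = 1753600.76 cm³.
x_c = 1650838.81/20552.39 = 80.32 cm; y_c = 1753600.76/20552.39 = 85.32 cm.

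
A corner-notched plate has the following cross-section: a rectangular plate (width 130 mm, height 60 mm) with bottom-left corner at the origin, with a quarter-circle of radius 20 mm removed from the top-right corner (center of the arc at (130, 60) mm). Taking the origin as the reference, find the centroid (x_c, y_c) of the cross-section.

x_c = 62.63 mm, y_c = 29.10 mm

plate: A = 130 × 60 = 7800.00, centroid at (65.00, 30.00).
removed quarter-circle: A = −¼π·20² = -314.16, centroid at (121.51, 51.51).
ΣA = 7485.84 mm², ΣAx_c = 468825.96 mm³, ΣAy_c = 217817.11 mm³.
x_c = 468825.96/7485.84 = 62.63 mm; y_c = 217817.11/7485.84 = 29.10 mm.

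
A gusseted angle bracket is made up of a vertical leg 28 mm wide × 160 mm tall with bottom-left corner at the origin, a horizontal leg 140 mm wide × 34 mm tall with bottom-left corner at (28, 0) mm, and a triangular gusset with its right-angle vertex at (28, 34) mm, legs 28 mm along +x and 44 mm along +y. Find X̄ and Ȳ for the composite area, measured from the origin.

vertical leg: A = 28 × 160 = 4480.00, centroid at (14.00, 80.00).
horizontal leg: A = 140 × 34 = 4760.00, centroid at (98.00, 17.00).
gusset: A = ½·28·44 = 616.00, centroid at (37.33, 48.67).
ΣA = 9856.00 mm²
ΣAX̄ = (4480.00)(14.00) + (4760.00)(98.00) + (616.00)(37.33) = 552197.33 mm³
ΣAȲ = (4480.00)(80.00) + (4760.00)(17.00) + (616.00)(48.67) = 469298.67 mm³
X̄ = 552197.33 / 9856.00 = 56.03 mm
Ȳ = 469298.67 / 9856.00 = 47.62 mm

X̄ = 56.03 mm, Ȳ = 47.62 mm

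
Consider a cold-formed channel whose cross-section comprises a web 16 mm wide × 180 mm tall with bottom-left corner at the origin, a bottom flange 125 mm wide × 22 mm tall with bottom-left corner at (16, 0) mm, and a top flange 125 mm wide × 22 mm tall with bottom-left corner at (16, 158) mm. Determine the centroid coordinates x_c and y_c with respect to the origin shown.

web: A = 16 × 180 = 2880.00, centroid at (8.00, 90.00).
bottom flange: A = 125 × 22 = 2750.00, centroid at (78.50, 11.00).
top flange: A = 125 × 22 = 2750.00, centroid at (78.50, 169.00).
ΣA = 8380.00 mm²
ΣAx_c = (2880.00)(8.00) + (2750.00)(78.50) + (2750.00)(78.50) = 454790.00 mm³
ΣAy_c = (2880.00)(90.00) + (2750.00)(11.00) + (2750.00)(169.00) = 754200.00 mm³
x_c = 454790.00 / 8380.00 = 54.27 mm
y_c = 754200.00 / 8380.00 = 90.00 mm

x_c = 54.27 mm, y_c = 90.00 mm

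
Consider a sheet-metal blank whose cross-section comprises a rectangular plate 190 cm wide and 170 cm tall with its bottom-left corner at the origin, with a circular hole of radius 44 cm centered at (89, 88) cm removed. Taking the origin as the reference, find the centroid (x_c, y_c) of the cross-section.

plate: A = 190 × 170 = 32300.00, centroid at (95.00, 85.00).
hole: A = −π·44² = -6082.12, centroid at (89.00, 88.00).
ΣA = 26217.88 cm², ΣAx_c = 2527191.02 cm³, ΣAy_c = 2210273.14 cm³.
x_c = 2527191.02/26217.88 = 96.39 cm; y_c = 2210273.14/26217.88 = 84.30 cm.

x_c = 96.39 cm, y_c = 84.30 cm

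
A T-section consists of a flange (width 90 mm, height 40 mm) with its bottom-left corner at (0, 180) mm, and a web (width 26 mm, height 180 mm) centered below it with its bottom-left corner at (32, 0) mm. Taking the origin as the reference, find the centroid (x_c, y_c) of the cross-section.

x_c = 45.00 mm, y_c = 137.83 mm

Part | A | x̄ᵢ | ȳᵢ | A·x̄ᵢ | A·ȳᵢ
web | 4680.00 | 45.00 | 90.00 | 210600.00 | 421200.00
flange | 3600.00 | 45.00 | 200.00 | 162000.00 | 720000.00
Σ | 8280.00 |  |  | 372600.00 | 1141200.00
x_c = 372600.00 / 8280.00 = 45.00 mm
y_c = 1141200.00 / 8280.00 = 137.83 mm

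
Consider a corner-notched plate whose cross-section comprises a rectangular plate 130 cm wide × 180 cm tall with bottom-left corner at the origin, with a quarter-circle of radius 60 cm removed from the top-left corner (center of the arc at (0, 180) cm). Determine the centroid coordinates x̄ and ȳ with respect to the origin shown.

x̄ = 70.43 cm, ȳ = 81.13 cm

plate: A = 130 × 180 = 23400.00, centroid at (65.00, 90.00).
removed quarter-circle: A = −¼π·60² = -2827.43, centroid at (25.46, 154.54).
ΣA = 20572.57 cm²
ΣAx̄ = (23400.00)(65.00) + (-2827.43)(25.46) = 1449000.00 cm³
ΣAȳ = (23400.00)(90.00) + (-2827.43)(154.54) = 1669061.99 cm³
x̄ = 1449000.00 / 20572.57 = 70.43 cm
ȳ = 1669061.99 / 20572.57 = 81.13 cm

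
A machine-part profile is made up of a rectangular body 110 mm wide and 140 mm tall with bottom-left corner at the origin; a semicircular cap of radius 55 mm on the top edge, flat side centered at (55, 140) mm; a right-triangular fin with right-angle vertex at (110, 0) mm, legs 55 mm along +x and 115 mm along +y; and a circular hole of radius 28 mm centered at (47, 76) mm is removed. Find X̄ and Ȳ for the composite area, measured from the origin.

X̄ = 67.07 mm, Ȳ = 85.76 mm

Part | A | x̄ᵢ | ȳᵢ | A·x̄ᵢ | A·ȳᵢ
rectangular body | 15400.00 | 55.00 | 70.00 | 847000.00 | 1078000.00
semicircular top | 4751.66 | 55.00 | 163.34 | 261341.24 | 776148.91
triangular fin | 3162.50 | 128.33 | 38.33 | 405854.17 | 121229.17
hole | -2463.01 | 47.00 | 76.00 | -115761.41 | -187188.66
Σ | 20851.15 |  |  | 1398434.00 | 1788189.42
X̄ = 1398434.00 / 20851.15 = 67.07 mm
Ȳ = 1788189.42 / 20851.15 = 85.76 mm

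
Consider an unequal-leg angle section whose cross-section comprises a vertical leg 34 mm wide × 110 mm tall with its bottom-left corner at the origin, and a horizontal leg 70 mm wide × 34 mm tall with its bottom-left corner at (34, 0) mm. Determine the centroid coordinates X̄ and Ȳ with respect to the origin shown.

X̄ = 37.22 mm, Ȳ = 40.22 mm

vertical leg: A = 34 × 110 = 3740.00, centroid at (17.00, 55.00).
horizontal leg: A = 70 × 34 = 2380.00, centroid at (69.00, 17.00).
ΣA = 6120.00 mm²
ΣAX̄ = (3740.00)(17.00) + (2380.00)(69.00) = 227800.00 mm³
ΣAȲ = (3740.00)(55.00) + (2380.00)(17.00) = 246160.00 mm³
X̄ = 227800.00 / 6120.00 = 37.22 mm
Ȳ = 246160.00 / 6120.00 = 40.22 mm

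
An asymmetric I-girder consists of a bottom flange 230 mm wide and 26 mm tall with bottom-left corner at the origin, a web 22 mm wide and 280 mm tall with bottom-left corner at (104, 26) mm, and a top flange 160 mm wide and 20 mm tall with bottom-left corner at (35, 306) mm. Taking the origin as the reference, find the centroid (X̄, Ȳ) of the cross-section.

bottom flange: A = 230 × 26 = 5980.00, centroid at (115.00, 13.00).
web: A = 22 × 280 = 6160.00, centroid at (115.00, 166.00).
top flange: A = 160 × 20 = 3200.00, centroid at (115.00, 316.00).
ΣA = 15340.00 mm²
ΣAX̄ = (5980.00)(115.00) + (6160.00)(115.00) + (3200.00)(115.00) = 1764100.00 mm³
ΣAȲ = (5980.00)(13.00) + (6160.00)(166.00) + (3200.00)(316.00) = 2111500.00 mm³
X̄ = 1764100.00 / 15340.00 = 115.00 mm
Ȳ = 2111500.00 / 15340.00 = 137.65 mm

X̄ = 115.00 mm, Ȳ = 137.65 mm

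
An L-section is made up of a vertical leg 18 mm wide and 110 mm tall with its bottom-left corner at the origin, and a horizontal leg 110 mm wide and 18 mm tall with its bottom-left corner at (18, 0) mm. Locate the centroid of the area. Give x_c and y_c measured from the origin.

x_c = 41.00 mm, y_c = 32.00 mm

vertical leg: A = 18 × 110 = 1980.00, centroid at (9.00, 55.00).
horizontal leg: A = 110 × 18 = 1980.00, centroid at (73.00, 9.00).
ΣA = 3960.00 mm², ΣAx_c = 162360.00 mm³, ΣAy_c = 126720.00 mm³.
x_c = 162360.00/3960.00 = 41.00 mm; y_c = 126720.00/3960.00 = 32.00 mm.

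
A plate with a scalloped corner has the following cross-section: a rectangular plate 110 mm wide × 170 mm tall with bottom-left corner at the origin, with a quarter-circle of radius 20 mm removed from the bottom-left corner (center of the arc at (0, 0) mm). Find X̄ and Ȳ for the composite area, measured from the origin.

X̄ = 55.79 mm, Ȳ = 86.31 mm

plate: A = 110 × 170 = 18700.00, centroid at (55.00, 85.00).
removed quarter-circle: A = −¼π·20² = -314.16, centroid at (8.49, 8.49).
ΣA = 18385.84 mm², ΣAX̄ = 1025833.33 mm³, ΣAȲ = 1586833.33 mm³.
X̄ = 1025833.33/18385.84 = 55.79 mm; Ȳ = 1586833.33/18385.84 = 86.31 mm.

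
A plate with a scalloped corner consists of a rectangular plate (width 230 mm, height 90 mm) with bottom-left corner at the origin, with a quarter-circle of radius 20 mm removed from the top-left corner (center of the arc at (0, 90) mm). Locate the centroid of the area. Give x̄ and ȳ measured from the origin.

plate: A = 230 × 90 = 20700.00, centroid at (115.00, 45.00).
removed quarter-circle: A = −¼π·20² = -314.16, centroid at (8.49, 81.51).
ΣA = 20385.84 mm²
ΣAx̄ = (20700.00)(115.00) + (-314.16)(8.49) = 2377833.33 mm³
ΣAȳ = (20700.00)(45.00) + (-314.16)(81.51) = 905892.33 mm³
x̄ = 2377833.33 / 20385.84 = 116.64 mm
ȳ = 905892.33 / 20385.84 = 44.44 mm

x̄ = 116.64 mm, ȳ = 44.44 mm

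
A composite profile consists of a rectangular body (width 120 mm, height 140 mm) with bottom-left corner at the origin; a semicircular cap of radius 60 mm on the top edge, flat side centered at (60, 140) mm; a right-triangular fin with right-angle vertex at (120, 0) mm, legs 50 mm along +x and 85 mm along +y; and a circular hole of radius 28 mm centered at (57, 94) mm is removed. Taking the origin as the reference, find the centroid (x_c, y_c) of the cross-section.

Part | A | x̄ᵢ | ȳᵢ | A·x̄ᵢ | A·ȳᵢ
rectangular body | 16800.00 | 60.00 | 70.00 | 1008000.00 | 1176000.00
semicircular top | 5654.87 | 60.00 | 165.46 | 339292.01 | 935681.35
triangular fin | 2125.00 | 136.67 | 28.33 | 290416.67 | 60208.33
hole | -2463.01 | 57.00 | 94.00 | -140391.49 | -231522.81
Σ | 22116.86 |  |  | 1497317.18 | 1940366.87
x_c = 1497317.18 / 22116.86 = 67.70 mm
y_c = 1940366.87 / 22116.86 = 87.73 mm

x_c = 67.70 mm, y_c = 87.73 mm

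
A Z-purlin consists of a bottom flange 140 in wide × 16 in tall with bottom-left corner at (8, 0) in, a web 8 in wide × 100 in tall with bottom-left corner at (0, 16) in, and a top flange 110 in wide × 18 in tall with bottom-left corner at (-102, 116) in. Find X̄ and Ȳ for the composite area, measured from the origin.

bottom flange: A = 140 × 16 = 2240.00, centroid at (78.00, 8.00).
web: A = 8 × 100 = 800.00, centroid at (4.00, 66.00).
top flange: A = 110 × 18 = 1980.00, centroid at (-47.00, 125.00).
ΣA = 5020.00 in²
ΣAX̄ = (2240.00)(78.00) + (800.00)(4.00) + (1980.00)(-47.00) = 84860.00 in³
ΣAȲ = (2240.00)(8.00) + (800.00)(66.00) + (1980.00)(125.00) = 318220.00 in³
X̄ = 84860.00 / 5020.00 = 16.90 in
Ȳ = 318220.00 / 5020.00 = 63.39 in

X̄ = 16.90 in, Ȳ = 63.39 in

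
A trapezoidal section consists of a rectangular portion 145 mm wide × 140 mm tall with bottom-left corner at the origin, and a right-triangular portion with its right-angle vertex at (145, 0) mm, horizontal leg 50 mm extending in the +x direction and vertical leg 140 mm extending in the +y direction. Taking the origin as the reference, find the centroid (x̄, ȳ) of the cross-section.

x̄ = 85.61 mm, ȳ = 66.57 mm

rectangular portion: A = 145 × 140 = 20300.00, centroid at (72.50, 70.00).
triangular portion: A = ½·50·140 = 3500.00, centroid at (161.67, 46.67).
ΣA = 23800.00 mm², ΣAx̄ = 2037583.33 mm³, ΣAȳ = 1584333.33 mm³.
x̄ = 2037583.33/23800.00 = 85.61 mm; ȳ = 1584333.33/23800.00 = 66.57 mm.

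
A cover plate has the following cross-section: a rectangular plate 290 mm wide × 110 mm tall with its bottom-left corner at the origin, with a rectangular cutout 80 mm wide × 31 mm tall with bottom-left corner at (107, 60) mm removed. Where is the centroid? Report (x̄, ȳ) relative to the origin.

x̄ = 144.83 mm, ȳ = 53.27 mm

Part | A | x̄ᵢ | ȳᵢ | A·x̄ᵢ | A·ȳᵢ
plate | 31900.00 | 145.00 | 55.00 | 4625500.00 | 1754500.00
hole | -2480.00 | 147.00 | 75.50 | -364560.00 | -187240.00
Σ | 29420.00 |  |  | 4260940.00 | 1567260.00
x̄ = 4260940.00 / 29420.00 = 144.83 mm
ȳ = 1567260.00 / 29420.00 = 53.27 mm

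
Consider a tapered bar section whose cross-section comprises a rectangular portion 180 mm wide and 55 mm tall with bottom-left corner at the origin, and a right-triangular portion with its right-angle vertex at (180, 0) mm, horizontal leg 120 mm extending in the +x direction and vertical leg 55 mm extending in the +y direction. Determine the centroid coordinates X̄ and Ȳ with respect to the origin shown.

X̄ = 122.50 mm, Ȳ = 25.21 mm

Part | A | x̄ᵢ | ȳᵢ | A·x̄ᵢ | A·ȳᵢ
rectangular portion | 9900.00 | 90.00 | 27.50 | 891000.00 | 272250.00
triangular portion | 3300.00 | 220.00 | 18.33 | 726000.00 | 60500.00
Σ | 13200.00 |  |  | 1617000.00 | 332750.00
X̄ = 1617000.00 / 13200.00 = 122.50 mm
Ȳ = 332750.00 / 13200.00 = 25.21 mm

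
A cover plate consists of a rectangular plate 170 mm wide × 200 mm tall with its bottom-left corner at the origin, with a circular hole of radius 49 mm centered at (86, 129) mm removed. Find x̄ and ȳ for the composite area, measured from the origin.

plate: A = 170 × 200 = 34000.00, centroid at (85.00, 100.00).
hole: A = −π·49² = -7542.96, centroid at (86.00, 129.00).
ΣA = 26457.04 mm²
ΣAx̄ = (34000.00)(85.00) + (-7542.96)(86.00) = 2241305.10 mm³
ΣAȳ = (34000.00)(100.00) + (-7542.96)(129.00) = 2426957.65 mm³
x̄ = 2241305.10 / 26457.04 = 84.71 mm
ȳ = 2426957.65 / 26457.04 = 91.73 mm

x̄ = 84.71 mm, ȳ = 91.73 mm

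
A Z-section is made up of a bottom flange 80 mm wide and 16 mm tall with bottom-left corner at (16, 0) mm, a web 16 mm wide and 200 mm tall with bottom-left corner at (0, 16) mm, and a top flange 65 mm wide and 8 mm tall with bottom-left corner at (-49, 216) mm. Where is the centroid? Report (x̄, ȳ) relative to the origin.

bottom flange: A = 80 × 16 = 1280.00, centroid at (56.00, 8.00).
web: A = 16 × 200 = 3200.00, centroid at (8.00, 116.00).
top flange: A = 65 × 8 = 520.00, centroid at (-16.50, 220.00).
ΣA = 5000.00 mm², ΣAx̄ = 88700.00 mm³, ΣAȳ = 495840.00 mm³.
x̄ = 88700.00/5000.00 = 17.74 mm; ȳ = 495840.00/5000.00 = 99.17 mm.

x̄ = 17.74 mm, ȳ = 99.17 mm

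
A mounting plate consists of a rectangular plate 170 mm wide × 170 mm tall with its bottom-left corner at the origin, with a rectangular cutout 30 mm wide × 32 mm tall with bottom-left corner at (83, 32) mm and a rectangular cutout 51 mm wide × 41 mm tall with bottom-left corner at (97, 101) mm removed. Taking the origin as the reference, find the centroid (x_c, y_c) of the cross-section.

Part | A | x̄ᵢ | ȳᵢ | A·x̄ᵢ | A·ȳᵢ
plate | 28900.00 | 85.00 | 85.00 | 2456500.00 | 2456500.00
hole 1 | -960.00 | 98.00 | 48.00 | -94080.00 | -46080.00
hole 2 | -2091.00 | 122.50 | 121.50 | -256147.50 | -254056.50
Σ | 25849.00 |  |  | 2106272.50 | 2156363.50
x_c = 2106272.50 / 25849.00 = 81.48 mm
y_c = 2156363.50 / 25849.00 = 83.42 mm

x_c = 81.48 mm, y_c = 83.42 mm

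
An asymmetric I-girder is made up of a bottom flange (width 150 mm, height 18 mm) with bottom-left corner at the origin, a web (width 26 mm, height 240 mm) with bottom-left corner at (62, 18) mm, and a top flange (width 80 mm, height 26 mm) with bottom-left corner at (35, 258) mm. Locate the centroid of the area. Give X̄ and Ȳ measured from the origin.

X̄ = 75.00 mm, Ȳ = 131.50 mm

bottom flange: A = 150 × 18 = 2700.00, centroid at (75.00, 9.00).
web: A = 26 × 240 = 6240.00, centroid at (75.00, 138.00).
top flange: A = 80 × 26 = 2080.00, centroid at (75.00, 271.00).
ΣA = 11020.00 mm²
ΣAX̄ = (2700.00)(75.00) + (6240.00)(75.00) + (2080.00)(75.00) = 826500.00 mm³
ΣAȲ = (2700.00)(9.00) + (6240.00)(138.00) + (2080.00)(271.00) = 1449100.00 mm³
X̄ = 826500.00 / 11020.00 = 75.00 mm
Ȳ = 1449100.00 / 11020.00 = 131.50 mm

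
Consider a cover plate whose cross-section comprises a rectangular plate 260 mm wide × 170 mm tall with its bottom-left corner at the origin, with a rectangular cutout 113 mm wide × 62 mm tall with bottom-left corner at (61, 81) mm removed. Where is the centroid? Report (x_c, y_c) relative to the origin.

plate: A = 260 × 170 = 44200.00, centroid at (130.00, 85.00).
hole: A = −(113 × 62) = -7006.00, centroid at (117.50, 112.00).
ΣA = 37194.00 mm², ΣAx_c = 4922795.00 mm³, ΣAy_c = 2972328.00 mm³.
x_c = 4922795.00/37194.00 = 132.35 mm; y_c = 2972328.00/37194.00 = 79.91 mm.

x_c = 132.35 mm, y_c = 79.91 mm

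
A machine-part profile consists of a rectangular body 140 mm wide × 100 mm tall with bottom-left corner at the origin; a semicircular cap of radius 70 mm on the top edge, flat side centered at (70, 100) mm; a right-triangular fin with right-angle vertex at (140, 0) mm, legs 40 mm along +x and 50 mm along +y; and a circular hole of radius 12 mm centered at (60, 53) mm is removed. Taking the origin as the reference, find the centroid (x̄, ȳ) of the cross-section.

x̄ = 73.95 mm, ȳ = 76.02 mm

Part | A | x̄ᵢ | ȳᵢ | A·x̄ᵢ | A·ȳᵢ
rectangular body | 14000.00 | 70.00 | 50.00 | 980000.00 | 700000.00
semicircular top | 7696.90 | 70.00 | 129.71 | 538783.14 | 998356.87
triangular fin | 1000.00 | 153.33 | 16.67 | 153333.33 | 16666.67
hole | -452.39 | 60.00 | 53.00 | -27143.36 | -23976.64
Σ | 22244.51 |  |  | 1644973.11 | 1691046.90
x̄ = 1644973.11 / 22244.51 = 73.95 mm
ȳ = 1691046.90 / 22244.51 = 76.02 mm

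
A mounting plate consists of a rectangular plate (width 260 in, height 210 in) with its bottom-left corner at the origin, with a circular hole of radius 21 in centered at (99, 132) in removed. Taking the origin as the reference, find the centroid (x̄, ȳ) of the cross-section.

x̄ = 130.81 in, ȳ = 104.30 in

Part | A | x̄ᵢ | ȳᵢ | A·x̄ᵢ | A·ȳᵢ
plate | 54600.00 | 130.00 | 105.00 | 7098000.00 | 5733000.00
hole | -1385.44 | 99.00 | 132.00 | -137158.79 | -182878.39
Σ | 53214.56 |  |  | 6960841.21 | 5550121.61
x̄ = 6960841.21 / 53214.56 = 130.81 in
ȳ = 5550121.61 / 53214.56 = 104.30 in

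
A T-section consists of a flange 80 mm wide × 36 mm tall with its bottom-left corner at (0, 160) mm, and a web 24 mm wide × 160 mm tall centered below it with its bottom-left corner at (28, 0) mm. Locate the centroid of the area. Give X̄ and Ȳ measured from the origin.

X̄ = 40.00 mm, Ȳ = 122.00 mm

web: A = 24 × 160 = 3840.00, centroid at (40.00, 80.00).
flange: A = 80 × 36 = 2880.00, centroid at (40.00, 178.00).
ΣA = 6720.00 mm², ΣAX̄ = 268800.00 mm³, ΣAȲ = 819840.00 mm³.
X̄ = 268800.00/6720.00 = 40.00 mm; Ȳ = 819840.00/6720.00 = 122.00 mm.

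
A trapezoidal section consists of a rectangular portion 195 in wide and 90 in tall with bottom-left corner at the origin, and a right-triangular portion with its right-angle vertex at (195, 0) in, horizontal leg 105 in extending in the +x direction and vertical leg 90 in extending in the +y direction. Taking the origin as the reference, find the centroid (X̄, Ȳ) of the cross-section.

X̄ = 125.61 in, Ȳ = 41.82 in

Part | A | x̄ᵢ | ȳᵢ | A·x̄ᵢ | A·ȳᵢ
rectangular portion | 17550.00 | 97.50 | 45.00 | 1711125.00 | 789750.00
triangular portion | 4725.00 | 230.00 | 30.00 | 1086750.00 | 141750.00
Σ | 22275.00 |  |  | 2797875.00 | 931500.00
X̄ = 2797875.00 / 22275.00 = 125.61 in
Ȳ = 931500.00 / 22275.00 = 41.82 in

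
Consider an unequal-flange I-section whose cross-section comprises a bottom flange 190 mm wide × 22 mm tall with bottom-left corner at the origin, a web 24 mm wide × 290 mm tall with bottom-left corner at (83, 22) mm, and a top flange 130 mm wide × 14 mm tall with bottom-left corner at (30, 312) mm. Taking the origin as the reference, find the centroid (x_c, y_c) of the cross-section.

x_c = 95.00 mm, y_c = 138.03 mm

bottom flange: A = 190 × 22 = 4180.00, centroid at (95.00, 11.00).
web: A = 24 × 290 = 6960.00, centroid at (95.00, 167.00).
top flange: A = 130 × 14 = 1820.00, centroid at (95.00, 319.00).
ΣA = 12960.00 mm²
ΣAx_c = (4180.00)(95.00) + (6960.00)(95.00) + (1820.00)(95.00) = 1231200.00 mm³
ΣAy_c = (4180.00)(11.00) + (6960.00)(167.00) + (1820.00)(319.00) = 1788880.00 mm³
x_c = 1231200.00 / 12960.00 = 95.00 mm
y_c = 1788880.00 / 12960.00 = 138.03 mm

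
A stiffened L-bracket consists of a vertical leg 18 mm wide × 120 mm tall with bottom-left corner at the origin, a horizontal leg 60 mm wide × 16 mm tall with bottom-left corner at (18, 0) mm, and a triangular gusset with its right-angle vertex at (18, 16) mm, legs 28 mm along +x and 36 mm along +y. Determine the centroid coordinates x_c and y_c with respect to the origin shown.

vertical leg: A = 18 × 120 = 2160.00, centroid at (9.00, 60.00).
horizontal leg: A = 60 × 16 = 960.00, centroid at (48.00, 8.00).
gusset: A = ½·28·36 = 504.00, centroid at (27.33, 28.00).
ΣA = 3624.00 mm²
ΣAx_c = (2160.00)(9.00) + (960.00)(48.00) + (504.00)(27.33) = 79296.00 mm³
ΣAy_c = (2160.00)(60.00) + (960.00)(8.00) + (504.00)(28.00) = 151392.00 mm³
x_c = 79296.00 / 3624.00 = 21.88 mm
y_c = 151392.00 / 3624.00 = 41.77 mm

x_c = 21.88 mm, y_c = 41.77 mm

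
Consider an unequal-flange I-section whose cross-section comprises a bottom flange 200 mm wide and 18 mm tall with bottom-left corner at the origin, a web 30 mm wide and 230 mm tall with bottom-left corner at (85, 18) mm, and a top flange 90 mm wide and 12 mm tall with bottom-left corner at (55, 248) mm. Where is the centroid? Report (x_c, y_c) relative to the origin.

bottom flange: A = 200 × 18 = 3600.00, centroid at (100.00, 9.00).
web: A = 30 × 230 = 6900.00, centroid at (100.00, 133.00).
top flange: A = 90 × 12 = 1080.00, centroid at (100.00, 254.00).
ΣA = 11580.00 mm²
ΣAx_c = (3600.00)(100.00) + (6900.00)(100.00) + (1080.00)(100.00) = 1158000.00 mm³
ΣAy_c = (3600.00)(9.00) + (6900.00)(133.00) + (1080.00)(254.00) = 1224420.00 mm³
x_c = 1158000.00 / 11580.00 = 100.00 mm
y_c = 1224420.00 / 11580.00 = 105.74 mm

x_c = 100.00 mm, y_c = 105.74 mm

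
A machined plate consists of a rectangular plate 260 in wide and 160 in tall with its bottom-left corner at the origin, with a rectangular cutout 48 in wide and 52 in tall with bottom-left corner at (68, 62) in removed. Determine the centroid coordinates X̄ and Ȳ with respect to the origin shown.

X̄ = 132.43 in, Ȳ = 79.49 in

Part | A | x̄ᵢ | ȳᵢ | A·x̄ᵢ | A·ȳᵢ
plate | 41600.00 | 130.00 | 80.00 | 5408000.00 | 3328000.00
hole | -2496.00 | 92.00 | 88.00 | -229632.00 | -219648.00
Σ | 39104.00 |  |  | 5178368.00 | 3108352.00
X̄ = 5178368.00 / 39104.00 = 132.43 in
Ȳ = 3108352.00 / 39104.00 = 79.49 in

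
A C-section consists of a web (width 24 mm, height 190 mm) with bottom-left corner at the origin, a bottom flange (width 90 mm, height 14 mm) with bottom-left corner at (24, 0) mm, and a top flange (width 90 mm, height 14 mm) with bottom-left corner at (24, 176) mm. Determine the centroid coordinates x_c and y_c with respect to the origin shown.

x_c = 32.29 mm, y_c = 95.00 mm

web: A = 24 × 190 = 4560.00, centroid at (12.00, 95.00).
bottom flange: A = 90 × 14 = 1260.00, centroid at (69.00, 7.00).
top flange: A = 90 × 14 = 1260.00, centroid at (69.00, 183.00).
ΣA = 7080.00 mm², ΣAx_c = 228600.00 mm³, ΣAy_c = 672600.00 mm³.
x_c = 228600.00/7080.00 = 32.29 mm; y_c = 672600.00/7080.00 = 95.00 mm.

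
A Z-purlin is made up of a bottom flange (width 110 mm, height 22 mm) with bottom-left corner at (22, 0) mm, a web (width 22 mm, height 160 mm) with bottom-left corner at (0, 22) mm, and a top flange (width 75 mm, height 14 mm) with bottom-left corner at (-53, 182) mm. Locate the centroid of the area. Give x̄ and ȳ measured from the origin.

bottom flange: A = 110 × 22 = 2420.00, centroid at (77.00, 11.00).
web: A = 22 × 160 = 3520.00, centroid at (11.00, 102.00).
top flange: A = 75 × 14 = 1050.00, centroid at (-15.50, 189.00).
ΣA = 6990.00 mm²
ΣAx̄ = (2420.00)(77.00) + (3520.00)(11.00) + (1050.00)(-15.50) = 208785.00 mm³
ΣAȳ = (2420.00)(11.00) + (3520.00)(102.00) + (1050.00)(189.00) = 584110.00 mm³
x̄ = 208785.00 / 6990.00 = 29.87 mm
ȳ = 584110.00 / 6990.00 = 83.56 mm

x̄ = 29.87 mm, ȳ = 83.56 mm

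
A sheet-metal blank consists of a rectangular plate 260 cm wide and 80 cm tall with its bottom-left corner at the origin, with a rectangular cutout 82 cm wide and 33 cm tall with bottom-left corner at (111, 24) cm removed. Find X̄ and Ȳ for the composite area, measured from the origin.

X̄ = 126.71 cm, Ȳ = 39.93 cm

Part | A | x̄ᵢ | ȳᵢ | A·x̄ᵢ | A·ȳᵢ
plate | 20800.00 | 130.00 | 40.00 | 2704000.00 | 832000.00
hole | -2706.00 | 152.00 | 40.50 | -411312.00 | -109593.00
Σ | 18094.00 |  |  | 2292688.00 | 722407.00
X̄ = 2292688.00 / 18094.00 = 126.71 cm
Ȳ = 722407.00 / 18094.00 = 39.93 cm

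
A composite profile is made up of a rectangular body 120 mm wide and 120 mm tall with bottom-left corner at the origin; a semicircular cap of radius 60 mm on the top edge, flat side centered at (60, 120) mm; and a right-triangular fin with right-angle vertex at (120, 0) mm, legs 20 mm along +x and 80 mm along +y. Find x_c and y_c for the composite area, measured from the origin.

x_c = 62.56 mm, y_c = 81.90 mm

Part | A | x̄ᵢ | ȳᵢ | A·x̄ᵢ | A·ȳᵢ
rectangular body | 14400.00 | 60.00 | 60.00 | 864000.00 | 864000.00
semicircular top | 5654.87 | 60.00 | 145.46 | 339292.01 | 822584.01
triangular fin | 800.00 | 126.67 | 26.67 | 101333.33 | 21333.33
Σ | 20854.87 |  |  | 1304625.34 | 1707917.35
x_c = 1304625.34 / 20854.87 = 62.56 mm
y_c = 1707917.35 / 20854.87 = 81.90 mm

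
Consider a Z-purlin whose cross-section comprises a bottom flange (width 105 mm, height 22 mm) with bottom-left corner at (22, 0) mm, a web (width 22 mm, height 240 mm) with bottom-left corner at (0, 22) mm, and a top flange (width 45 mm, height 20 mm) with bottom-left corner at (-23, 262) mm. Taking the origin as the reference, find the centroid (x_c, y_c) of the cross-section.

bottom flange: A = 105 × 22 = 2310.00, centroid at (74.50, 11.00).
web: A = 22 × 240 = 5280.00, centroid at (11.00, 142.00).
top flange: A = 45 × 20 = 900.00, centroid at (-0.50, 272.00).
ΣA = 8490.00 mm², ΣAx_c = 229725.00 mm³, ΣAy_c = 1019970.00 mm³.
x_c = 229725.00/8490.00 = 27.06 mm; y_c = 1019970.00/8490.00 = 120.14 mm.

x_c = 27.06 mm, y_c = 120.14 mm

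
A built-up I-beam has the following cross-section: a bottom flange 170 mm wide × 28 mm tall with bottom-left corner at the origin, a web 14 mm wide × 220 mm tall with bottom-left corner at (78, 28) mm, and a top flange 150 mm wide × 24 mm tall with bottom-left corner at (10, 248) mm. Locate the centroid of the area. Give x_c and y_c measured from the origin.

Part | A | x̄ᵢ | ȳᵢ | A·x̄ᵢ | A·ȳᵢ
bottom flange | 4760.00 | 85.00 | 14.00 | 404600.00 | 66640.00
web | 3080.00 | 85.00 | 138.00 | 261800.00 | 425040.00
top flange | 3600.00 | 85.00 | 260.00 | 306000.00 | 936000.00
Σ | 11440.00 |  |  | 972400.00 | 1427680.00
x_c = 972400.00 / 11440.00 = 85.00 mm
y_c = 1427680.00 / 11440.00 = 124.80 mm

x_c = 85.00 mm, y_c = 124.80 mm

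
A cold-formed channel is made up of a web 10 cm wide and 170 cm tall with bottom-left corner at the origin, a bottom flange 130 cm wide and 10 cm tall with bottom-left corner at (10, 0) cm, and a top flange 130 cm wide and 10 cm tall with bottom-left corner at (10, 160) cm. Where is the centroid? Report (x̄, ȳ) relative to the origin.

web: A = 10 × 170 = 1700.00, centroid at (5.00, 85.00).
bottom flange: A = 130 × 10 = 1300.00, centroid at (75.00, 5.00).
top flange: A = 130 × 10 = 1300.00, centroid at (75.00, 165.00).
ΣA = 4300.00 cm²
ΣAx̄ = (1700.00)(5.00) + (1300.00)(75.00) + (1300.00)(75.00) = 203500.00 cm³
ΣAȳ = (1700.00)(85.00) + (1300.00)(5.00) + (1300.00)(165.00) = 365500.00 cm³
x̄ = 203500.00 / 4300.00 = 47.33 cm
ȳ = 365500.00 / 4300.00 = 85.00 cm

x̄ = 47.33 cm, ȳ = 85.00 cm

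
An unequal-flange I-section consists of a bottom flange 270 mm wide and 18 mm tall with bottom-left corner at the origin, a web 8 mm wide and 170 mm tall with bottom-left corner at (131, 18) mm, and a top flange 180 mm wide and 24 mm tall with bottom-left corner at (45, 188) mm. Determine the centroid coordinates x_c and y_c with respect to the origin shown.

Part | A | x̄ᵢ | ȳᵢ | A·x̄ᵢ | A·ȳᵢ
bottom flange | 4860.00 | 135.00 | 9.00 | 656100.00 | 43740.00
web | 1360.00 | 135.00 | 103.00 | 183600.00 | 140080.00
top flange | 4320.00 | 135.00 | 200.00 | 583200.00 | 864000.00
Σ | 10540.00 |  |  | 1422900.00 | 1047820.00
x_c = 1422900.00 / 10540.00 = 135.00 mm
y_c = 1047820.00 / 10540.00 = 99.41 mm

x_c = 135.00 mm, y_c = 99.41 mm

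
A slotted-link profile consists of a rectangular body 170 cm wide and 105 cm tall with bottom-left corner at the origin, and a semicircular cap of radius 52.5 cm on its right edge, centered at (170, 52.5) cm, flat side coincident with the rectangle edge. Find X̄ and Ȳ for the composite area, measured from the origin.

X̄ = 105.94 cm, Ȳ = 52.50 cm

rectangular body: A = 170 × 105 = 17850.00, centroid at (85.00, 52.50).
semicircular end: A = ½π·52.5² = 4329.51, centroid at (192.28, 52.50).
ΣA = 22179.51 cm², ΣAX̄ = 2349735.00 cm³, ΣAȲ = 1164424.14 cm³.
X̄ = 2349735.00/22179.51 = 105.94 cm; Ȳ = 1164424.14/22179.51 = 52.50 cm.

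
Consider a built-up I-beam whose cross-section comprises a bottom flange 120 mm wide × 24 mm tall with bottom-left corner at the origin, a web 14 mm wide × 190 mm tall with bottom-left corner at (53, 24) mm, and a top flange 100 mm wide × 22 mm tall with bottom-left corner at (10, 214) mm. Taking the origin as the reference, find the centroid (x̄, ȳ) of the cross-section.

Part | A | x̄ᵢ | ȳᵢ | A·x̄ᵢ | A·ȳᵢ
bottom flange | 2880.00 | 60.00 | 12.00 | 172800.00 | 34560.00
web | 2660.00 | 60.00 | 119.00 | 159600.00 | 316540.00
top flange | 2200.00 | 60.00 | 225.00 | 132000.00 | 495000.00
Σ | 7740.00 |  |  | 464400.00 | 846100.00
x̄ = 464400.00 / 7740.00 = 60.00 mm
ȳ = 846100.00 / 7740.00 = 109.32 mm

x̄ = 60.00 mm, ȳ = 109.32 mm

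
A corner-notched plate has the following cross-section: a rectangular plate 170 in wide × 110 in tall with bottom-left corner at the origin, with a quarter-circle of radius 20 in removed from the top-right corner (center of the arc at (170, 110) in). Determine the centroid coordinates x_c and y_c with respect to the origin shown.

x_c = 83.69 in, y_c = 54.21 in

plate: A = 170 × 110 = 18700.00, centroid at (85.00, 55.00).
removed quarter-circle: A = −¼π·20² = -314.16, centroid at (161.51, 101.51).
ΣA = 18385.84 in²
ΣAx_c = (18700.00)(85.00) + (-314.16)(161.51) = 1538759.59 in³
ΣAy_c = (18700.00)(55.00) + (-314.16)(101.51) = 996609.15 in³
x_c = 1538759.59 / 18385.84 = 83.69 in
y_c = 996609.15 / 18385.84 = 54.21 in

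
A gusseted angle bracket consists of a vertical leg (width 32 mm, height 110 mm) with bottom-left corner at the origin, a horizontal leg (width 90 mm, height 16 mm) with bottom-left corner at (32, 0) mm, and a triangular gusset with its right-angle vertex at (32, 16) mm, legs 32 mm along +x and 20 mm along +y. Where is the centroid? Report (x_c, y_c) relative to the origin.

vertical leg: A = 32 × 110 = 3520.00, centroid at (16.00, 55.00).
horizontal leg: A = 90 × 16 = 1440.00, centroid at (77.00, 8.00).
gusset: A = ½·32·20 = 320.00, centroid at (42.67, 22.67).
ΣA = 5280.00 mm²
ΣAx_c = (3520.00)(16.00) + (1440.00)(77.00) + (320.00)(42.67) = 180853.33 mm³
ΣAy_c = (3520.00)(55.00) + (1440.00)(8.00) + (320.00)(22.67) = 212373.33 mm³
x_c = 180853.33 / 5280.00 = 34.25 mm
y_c = 212373.33 / 5280.00 = 40.22 mm

x_c = 34.25 mm, y_c = 40.22 mm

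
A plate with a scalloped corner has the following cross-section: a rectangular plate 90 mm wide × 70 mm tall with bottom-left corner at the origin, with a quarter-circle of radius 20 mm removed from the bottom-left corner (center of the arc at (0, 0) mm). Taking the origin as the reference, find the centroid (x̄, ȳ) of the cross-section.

plate: A = 90 × 70 = 6300.00, centroid at (45.00, 35.00).
removed quarter-circle: A = −¼π·20² = -314.16, centroid at (8.49, 8.49).
ΣA = 5985.84 mm²
ΣAx̄ = (6300.00)(45.00) + (-314.16)(8.49) = 280833.33 mm³
ΣAȳ = (6300.00)(35.00) + (-314.16)(8.49) = 217833.33 mm³
x̄ = 280833.33 / 5985.84 = 46.92 mm
ȳ = 217833.33 / 5985.84 = 36.39 mm

x̄ = 46.92 mm, ȳ = 36.39 mm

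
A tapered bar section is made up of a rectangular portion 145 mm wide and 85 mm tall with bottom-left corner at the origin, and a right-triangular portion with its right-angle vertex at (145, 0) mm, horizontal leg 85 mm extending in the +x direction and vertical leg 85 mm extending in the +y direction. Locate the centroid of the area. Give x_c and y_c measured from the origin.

rectangular portion: A = 145 × 85 = 12325.00, centroid at (72.50, 42.50).
triangular portion: A = ½·85·85 = 3612.50, centroid at (173.33, 28.33).
ΣA = 15937.50 mm²
ΣAx_c = (12325.00)(72.50) + (3612.50)(173.33) = 1519729.17 mm³
ΣAy_c = (12325.00)(42.50) + (3612.50)(28.33) = 626166.67 mm³
x_c = 1519729.17 / 15937.50 = 95.36 mm
y_c = 626166.67 / 15937.50 = 39.29 mm

x_c = 95.36 mm, y_c = 39.29 mm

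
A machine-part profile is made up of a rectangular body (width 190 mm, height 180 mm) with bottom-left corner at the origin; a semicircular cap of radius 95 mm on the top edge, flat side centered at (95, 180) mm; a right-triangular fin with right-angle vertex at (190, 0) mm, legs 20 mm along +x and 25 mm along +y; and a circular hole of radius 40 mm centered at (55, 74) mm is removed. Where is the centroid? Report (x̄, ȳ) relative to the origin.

x̄ = 100.19 mm, ȳ = 133.75 mm

rectangular body: A = 190 × 180 = 34200.00, centroid at (95.00, 90.00).
semicircular top: A = ½π·95² = 14176.44, centroid at (95.00, 220.32).
triangular fin: A = ½·20·25 = 250.00, centroid at (196.67, 8.33).
hole: A = −π·40² = -5026.55, centroid at (55.00, 74.00).
ΣA = 43599.89 mm²
ΣAx̄ = (34200.00)(95.00) + (14176.44)(95.00) + (250.00)(196.67) + (-5026.55)(55.00) = 4368468.01 mm³
ΣAȳ = (34200.00)(90.00) + (14176.44)(220.32) + (250.00)(8.33) + (-5026.55)(74.00) = 5831460.73 mm³
x̄ = 4368468.01 / 43599.89 = 100.19 mm
ȳ = 5831460.73 / 43599.89 = 133.75 mm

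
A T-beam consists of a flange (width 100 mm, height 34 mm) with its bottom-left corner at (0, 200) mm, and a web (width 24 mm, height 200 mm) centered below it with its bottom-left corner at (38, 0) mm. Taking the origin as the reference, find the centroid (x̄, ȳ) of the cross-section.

web: A = 24 × 200 = 4800.00, centroid at (50.00, 100.00).
flange: A = 100 × 34 = 3400.00, centroid at (50.00, 217.00).
ΣA = 8200.00 mm², ΣAx̄ = 410000.00 mm³, ΣAȳ = 1217800.00 mm³.
x̄ = 410000.00/8200.00 = 50.00 mm; ȳ = 1217800.00/8200.00 = 148.51 mm.

x̄ = 50.00 mm, ȳ = 148.51 mm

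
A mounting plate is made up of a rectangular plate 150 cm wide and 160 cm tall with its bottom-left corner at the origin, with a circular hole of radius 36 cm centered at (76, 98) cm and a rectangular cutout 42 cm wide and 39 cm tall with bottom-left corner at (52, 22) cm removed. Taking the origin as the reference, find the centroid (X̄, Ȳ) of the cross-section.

X̄ = 74.96 cm, Ȳ = 79.44 cm

Part | A | x̄ᵢ | ȳᵢ | A·x̄ᵢ | A·ȳᵢ
plate | 24000.00 | 75.00 | 80.00 | 1800000.00 | 1920000.00
hole 1 | -4071.50 | 76.00 | 98.00 | -309434.31 | -399007.40
hole 2 | -1638.00 | 73.00 | 41.50 | -119574.00 | -67977.00
Σ | 18290.50 |  |  | 1370991.69 | 1453015.60
X̄ = 1370991.69 / 18290.50 = 74.96 cm
Ȳ = 1453015.60 / 18290.50 = 79.44 cm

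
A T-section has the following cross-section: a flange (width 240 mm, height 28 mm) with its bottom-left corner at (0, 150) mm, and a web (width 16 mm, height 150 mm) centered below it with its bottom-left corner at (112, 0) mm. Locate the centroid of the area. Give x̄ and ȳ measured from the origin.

x̄ = 120.00 mm, ȳ = 140.58 mm

web: A = 16 × 150 = 2400.00, centroid at (120.00, 75.00).
flange: A = 240 × 28 = 6720.00, centroid at (120.00, 164.00).
ΣA = 9120.00 mm², ΣAx̄ = 1094400.00 mm³, ΣAȳ = 1282080.00 mm³.
x̄ = 1094400.00/9120.00 = 120.00 mm; ȳ = 1282080.00/9120.00 = 140.58 mm.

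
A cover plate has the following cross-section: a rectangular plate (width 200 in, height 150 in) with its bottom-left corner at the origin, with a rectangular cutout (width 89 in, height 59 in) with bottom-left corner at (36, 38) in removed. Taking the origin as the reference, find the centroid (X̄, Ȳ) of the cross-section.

X̄ = 104.14 in, Ȳ = 76.59 in

plate: A = 200 × 150 = 30000.00, centroid at (100.00, 75.00).
hole: A = −(89 × 59) = -5251.00, centroid at (80.50, 67.50).
ΣA = 24749.00 in², ΣAX̄ = 2577294.50 in³, ΣAȲ = 1895557.50 in³.
X̄ = 2577294.50/24749.00 = 104.14 in; Ȳ = 1895557.50/24749.00 = 76.59 in.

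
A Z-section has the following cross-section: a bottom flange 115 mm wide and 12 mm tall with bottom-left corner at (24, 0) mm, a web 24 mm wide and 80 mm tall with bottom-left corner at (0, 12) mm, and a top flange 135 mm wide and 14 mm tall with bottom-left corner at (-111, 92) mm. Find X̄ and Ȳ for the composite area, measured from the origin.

Part | A | x̄ᵢ | ȳᵢ | A·x̄ᵢ | A·ȳᵢ
bottom flange | 1380.00 | 81.50 | 6.00 | 112470.00 | 8280.00
web | 1920.00 | 12.00 | 52.00 | 23040.00 | 99840.00
top flange | 1890.00 | -43.50 | 99.00 | -82215.00 | 187110.00
Σ | 5190.00 |  |  | 53295.00 | 295230.00
X̄ = 53295.00 / 5190.00 = 10.27 mm
Ȳ = 295230.00 / 5190.00 = 56.88 mm

X̄ = 10.27 mm, Ȳ = 56.88 mm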